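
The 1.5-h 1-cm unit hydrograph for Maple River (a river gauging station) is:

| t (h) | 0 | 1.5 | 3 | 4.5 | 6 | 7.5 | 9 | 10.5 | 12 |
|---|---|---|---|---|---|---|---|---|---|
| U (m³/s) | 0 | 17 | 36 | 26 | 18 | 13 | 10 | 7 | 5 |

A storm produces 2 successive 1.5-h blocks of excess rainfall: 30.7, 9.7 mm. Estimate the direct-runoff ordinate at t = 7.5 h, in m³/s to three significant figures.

Q ≈ 57.4 m³/s

By discrete convolution, Q_j = Σ (P_i / 10 mm) · U_{j−i}.
At t = 7.5 h (j=5): Q = (30.7/10)·13 + (9.7/10)·18 = 57.4 m³/s.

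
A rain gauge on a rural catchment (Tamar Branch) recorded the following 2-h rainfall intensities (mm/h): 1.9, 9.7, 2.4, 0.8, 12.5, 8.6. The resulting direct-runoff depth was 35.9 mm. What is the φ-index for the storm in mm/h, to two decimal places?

φ ≈ 4.28 mm/h

Only the 3 blocks with intensity above φ contribute runoff: 9.7, 12.5, 8.6 mm/h.
Σ(I−φ)·Δt = d  ⇒  (9.7+12.5+8.6 − 3φ)·2 = 35.9
φ = (30.80 − 35.9/2) / 3 = 4.28 mm/h.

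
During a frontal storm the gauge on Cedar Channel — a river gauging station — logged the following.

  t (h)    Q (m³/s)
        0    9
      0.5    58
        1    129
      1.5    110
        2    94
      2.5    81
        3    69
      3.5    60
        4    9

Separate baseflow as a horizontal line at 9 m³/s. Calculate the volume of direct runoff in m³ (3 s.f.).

V ≈ 9.68 × 10^5 m³

Direct-runoff ordinates (Q − Q_b): 0.0, 49.0, 120.0, 101.0, 85.0, 72.0, 60.0, 51.0, 0.0 m³/s.
ΣQ_DR = 538.0 m³/s.
With Δt = 0.5 h = 1800 s, V = ΣQ_DR · Δt = 538.0 × 1800 = 9.68 × 10^5 m³.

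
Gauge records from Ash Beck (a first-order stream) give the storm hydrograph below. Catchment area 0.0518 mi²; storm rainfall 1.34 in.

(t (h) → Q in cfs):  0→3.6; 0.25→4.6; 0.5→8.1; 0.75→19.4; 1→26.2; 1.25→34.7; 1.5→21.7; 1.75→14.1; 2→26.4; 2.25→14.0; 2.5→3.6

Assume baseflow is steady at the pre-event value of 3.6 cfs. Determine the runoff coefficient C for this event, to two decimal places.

C ≈ 0.76

ΣQ_DR = 136.8 cfs; V = ΣQ_DR·Δt = 1.231 × 10^5 ft³.
Runoff depth d = V / A = 1.023 in.
C = d / P = 1.023 / 1.34 = 0.76.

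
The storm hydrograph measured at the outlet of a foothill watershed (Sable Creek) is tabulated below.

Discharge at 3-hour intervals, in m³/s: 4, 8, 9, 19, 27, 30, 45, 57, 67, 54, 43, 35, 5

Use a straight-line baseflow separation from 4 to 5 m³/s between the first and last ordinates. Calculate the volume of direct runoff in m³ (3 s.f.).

Direct-runoff ordinates (Q − Q_b): 0.00, 3.92, 4.83, 14.75, 22.67, 25.58, 40.50, 52.42, 62.33, 49.25, 38.17, 30.08, 0.00 m³/s.
ΣQ_DR = 344.5 m³/s.
With Δt = 3 h = 10800 s, V = ΣQ_DR · Δt = 344.5 × 10800 = 3.72 × 10^6 m³.

V ≈ 3.72 × 10^6 m³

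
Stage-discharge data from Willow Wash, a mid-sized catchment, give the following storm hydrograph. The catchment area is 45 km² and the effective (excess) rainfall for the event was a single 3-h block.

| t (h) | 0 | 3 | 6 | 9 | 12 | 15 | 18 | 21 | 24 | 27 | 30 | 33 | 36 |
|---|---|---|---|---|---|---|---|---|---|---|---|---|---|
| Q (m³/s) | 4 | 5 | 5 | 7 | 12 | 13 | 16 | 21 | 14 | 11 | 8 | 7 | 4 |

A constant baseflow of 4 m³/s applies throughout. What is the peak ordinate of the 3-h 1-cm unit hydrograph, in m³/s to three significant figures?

U_p ≈ 9.44 m³/s

Direct runoff: 0.0, 1.0, 1.0, 3.0, 8.0, 9.0, 12.0, 17.0, 10.0, 7.0, 4.0, 3.0, 0.0 m³/s; ΣQ_DR = 75.00 m³/s, peak = 17.0 m³/s.
Runoff depth d = ΣQ_DR·Δt / A = 75.00 × 10800 / (45 km²) = 18.00 mm.
The 1-cm UH is the DRH scaled by (10 mm)/d, so U_p = 17.0 × 10/18.00 = 9.44 m³/s.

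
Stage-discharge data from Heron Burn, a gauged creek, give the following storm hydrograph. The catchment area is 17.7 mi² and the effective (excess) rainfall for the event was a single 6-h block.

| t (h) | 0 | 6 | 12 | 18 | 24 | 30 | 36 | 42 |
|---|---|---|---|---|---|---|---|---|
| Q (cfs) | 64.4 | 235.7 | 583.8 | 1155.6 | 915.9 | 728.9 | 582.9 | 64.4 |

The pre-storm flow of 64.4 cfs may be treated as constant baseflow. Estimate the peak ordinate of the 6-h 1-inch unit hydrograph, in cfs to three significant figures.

U_p ≈ 544 cfs

Direct runoff: 0.0, 171.3, 519.4, 1091.2, 851.5, 664.5, 518.5, 0.0 cfs; ΣQ_DR = 3816 cfs, peak = 1091.2 cfs.
Runoff depth d = ΣQ_DR·Δt / A = 3816 × 21600 / (17.7 mi²) = 2.005 in.
The 1-inch UH is the DRH scaled by (1 in)/d, so U_p = 1091.2 × 1/2.005 = 544 cfs.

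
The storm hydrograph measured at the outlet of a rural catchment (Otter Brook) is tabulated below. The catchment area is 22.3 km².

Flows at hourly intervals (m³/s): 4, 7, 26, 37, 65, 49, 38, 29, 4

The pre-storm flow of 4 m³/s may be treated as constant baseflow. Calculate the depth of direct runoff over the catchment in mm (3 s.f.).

Direct runoff: 0.0, 3.0, 22.0, 33.0, 61.0, 45.0, 34.0, 25.0, 0.0 m³/s; ΣQ_DR = 223.0 m³/s.
V = ΣQ_DR · Δt = 223.0 × 3600 s = 8.028 × 10^5 m³.
Over A = 22.3 km², depth = V / A = 36.0 mm.

d ≈ 36.0 mm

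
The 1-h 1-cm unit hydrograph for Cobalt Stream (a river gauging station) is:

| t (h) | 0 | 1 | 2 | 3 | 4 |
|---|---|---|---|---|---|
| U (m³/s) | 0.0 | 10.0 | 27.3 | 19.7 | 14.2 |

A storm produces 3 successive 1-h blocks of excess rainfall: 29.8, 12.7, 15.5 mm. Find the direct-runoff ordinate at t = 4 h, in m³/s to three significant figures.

By discrete convolution, Q_j = Σ (P_i / 10 mm) · U_{j−i}.
At t = 4 h (j=4): Q = (29.8/10)·14.2 + (12.7/10)·19.7 + (15.5/10)·27.3 = 110 m³/s.

Q ≈ 110 m³/s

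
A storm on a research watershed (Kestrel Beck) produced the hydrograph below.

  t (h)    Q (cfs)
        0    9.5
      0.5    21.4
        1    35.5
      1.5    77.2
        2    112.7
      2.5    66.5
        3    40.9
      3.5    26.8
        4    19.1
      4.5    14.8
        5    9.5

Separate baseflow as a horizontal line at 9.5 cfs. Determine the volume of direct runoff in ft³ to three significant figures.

Direct-runoff ordinates (Q − Q_b): 0.0, 11.9, 26.0, 67.7, 103.2, 57.0, 31.4, 17.3, 9.6, 5.3, 0.0 cfs.
ΣQ_DR = 329.4 cfs.
With Δt = 0.5 h = 1800 s, V = ΣQ_DR · Δt = 329.4 × 1800 = 5.93 × 10^5 ft³.

V ≈ 5.93 × 10^5 ft³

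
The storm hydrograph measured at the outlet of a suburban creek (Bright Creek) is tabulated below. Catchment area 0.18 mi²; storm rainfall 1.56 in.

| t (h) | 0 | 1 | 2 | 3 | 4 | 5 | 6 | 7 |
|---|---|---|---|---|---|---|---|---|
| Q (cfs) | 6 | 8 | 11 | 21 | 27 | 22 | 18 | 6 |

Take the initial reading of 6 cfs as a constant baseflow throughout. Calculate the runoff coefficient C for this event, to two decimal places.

ΣQ_DR = 71.00 cfs; V = ΣQ_DR·Δt = 2.556 × 10^5 ft³.
Runoff depth d = V / A = 0.6112 in.
C = d / P = 0.6112 / 1.56 = 0.39.

C ≈ 0.39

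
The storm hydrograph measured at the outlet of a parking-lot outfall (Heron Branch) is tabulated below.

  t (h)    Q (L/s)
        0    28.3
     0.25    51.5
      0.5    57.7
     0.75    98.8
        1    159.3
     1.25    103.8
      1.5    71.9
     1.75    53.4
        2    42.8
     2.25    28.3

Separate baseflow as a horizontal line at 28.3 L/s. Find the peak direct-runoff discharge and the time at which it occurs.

Subtracting baseflow gives direct-runoff ordinates: 0.0, 23.2, 29.4, 70.5, 131.0, 75.5, 43.6, 25.1, 14.5, 0.0 L/s.
The maximum is 131.0 L/s, occurring at the reading for t = 1 h.

Q_p = 131.0 L/s at t = 1 h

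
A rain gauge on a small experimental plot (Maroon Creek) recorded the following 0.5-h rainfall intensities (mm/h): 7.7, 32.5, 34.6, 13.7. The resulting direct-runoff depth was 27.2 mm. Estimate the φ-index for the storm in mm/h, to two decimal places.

φ ≈ 8.80 mm/h

Only the 3 blocks with intensity above φ contribute runoff: 32.5, 34.6, 13.7 mm/h.
Σ(I−φ)·Δt = d  ⇒  (32.5+34.6+13.7 − 3φ)·0.5 = 27.2
φ = (80.80 − 27.2/0.5) / 3 = 8.80 mm/h.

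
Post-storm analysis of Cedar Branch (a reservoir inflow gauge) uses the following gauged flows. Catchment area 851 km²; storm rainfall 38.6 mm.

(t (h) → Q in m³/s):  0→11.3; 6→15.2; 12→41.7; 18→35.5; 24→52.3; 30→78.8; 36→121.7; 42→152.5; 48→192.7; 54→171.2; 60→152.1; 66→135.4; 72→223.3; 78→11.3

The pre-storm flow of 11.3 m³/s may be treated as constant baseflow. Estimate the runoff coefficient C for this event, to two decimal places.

C ≈ 0.81

ΣQ_DR = 1237 m³/s; V = ΣQ_DR·Δt = 2.671 × 10^7 m³.
Runoff depth d = V / A = 31.39 mm.
C = d / P = 31.39 / 38.6 = 0.81.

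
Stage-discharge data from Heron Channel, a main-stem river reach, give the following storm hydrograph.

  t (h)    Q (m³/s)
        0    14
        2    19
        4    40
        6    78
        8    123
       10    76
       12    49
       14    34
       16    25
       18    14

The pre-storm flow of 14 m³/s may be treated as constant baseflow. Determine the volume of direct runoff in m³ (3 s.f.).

Direct-runoff ordinates (Q − Q_b): 0.0, 5.0, 26.0, 64.0, 109.0, 62.0, 35.0, 20.0, 11.0, 0.0 m³/s.
ΣQ_DR = 332.0 m³/s.
With Δt = 2 h = 7200 s, V = ΣQ_DR · Δt = 332.0 × 7200 = 2.39 × 10^6 m³.

V ≈ 2.39 × 10^6 m³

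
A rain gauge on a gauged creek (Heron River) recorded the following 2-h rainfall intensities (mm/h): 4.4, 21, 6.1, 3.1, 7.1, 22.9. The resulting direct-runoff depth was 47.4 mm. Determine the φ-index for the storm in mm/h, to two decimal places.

Only the 2 blocks with intensity above φ contribute runoff: 21, 22.9 mm/h.
Σ(I−φ)·Δt = d  ⇒  (21+22.9 − 2φ)·2 = 47.4
φ = (43.90 − 47.4/2) / 2 = 10.10 mm/h.

φ ≈ 10.10 mm/h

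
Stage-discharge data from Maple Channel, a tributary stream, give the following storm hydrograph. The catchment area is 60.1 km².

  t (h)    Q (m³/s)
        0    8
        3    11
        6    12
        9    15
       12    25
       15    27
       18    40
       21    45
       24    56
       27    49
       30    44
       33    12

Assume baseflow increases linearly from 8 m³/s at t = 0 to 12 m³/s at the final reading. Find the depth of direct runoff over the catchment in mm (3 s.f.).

Direct runoff: 0.00, 2.64, 3.27, 5.91, 15.55, 17.18, 29.82, 34.45, 45.09, 37.73, 32.36, 0.00 m³/s; ΣQ_DR = 224.0 m³/s.
V = ΣQ_DR · Δt = 224.0 × 10800 s = 2.419 × 10^6 m³.
Over A = 60.1 km², depth = V / A = 40.3 mm.

d ≈ 40.3 mm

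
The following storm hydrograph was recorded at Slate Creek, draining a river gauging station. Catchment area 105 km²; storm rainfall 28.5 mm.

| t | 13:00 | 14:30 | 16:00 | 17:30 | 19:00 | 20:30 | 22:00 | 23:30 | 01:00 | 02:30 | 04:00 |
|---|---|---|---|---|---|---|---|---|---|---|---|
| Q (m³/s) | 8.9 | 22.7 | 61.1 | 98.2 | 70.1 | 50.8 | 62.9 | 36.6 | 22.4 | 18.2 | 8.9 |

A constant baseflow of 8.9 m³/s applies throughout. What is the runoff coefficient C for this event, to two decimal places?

ΣQ_DR = 362.9 m³/s; V = ΣQ_DR·Δt = 1.960 × 10^6 m³.
Runoff depth d = V / A = 18.66 mm.
C = d / P = 18.66 / 28.5 = 0.65.

C ≈ 0.65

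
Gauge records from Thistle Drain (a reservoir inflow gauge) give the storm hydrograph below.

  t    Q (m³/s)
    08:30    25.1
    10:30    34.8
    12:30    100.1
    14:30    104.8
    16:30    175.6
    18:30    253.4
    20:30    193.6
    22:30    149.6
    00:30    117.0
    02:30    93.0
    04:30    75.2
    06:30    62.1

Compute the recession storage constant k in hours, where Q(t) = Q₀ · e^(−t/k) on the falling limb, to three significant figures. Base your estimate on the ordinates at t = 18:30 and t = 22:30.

On the falling limb, Q drops from 253.4 to 149.6 m³/s between t = 18:30 and t = 22:30 (Δt = 4 h).
k = −Δt / ln(Q₂/Q₁) = −4 / ln(149.6/253.4) = 7.59 h.

k ≈ 7.59 h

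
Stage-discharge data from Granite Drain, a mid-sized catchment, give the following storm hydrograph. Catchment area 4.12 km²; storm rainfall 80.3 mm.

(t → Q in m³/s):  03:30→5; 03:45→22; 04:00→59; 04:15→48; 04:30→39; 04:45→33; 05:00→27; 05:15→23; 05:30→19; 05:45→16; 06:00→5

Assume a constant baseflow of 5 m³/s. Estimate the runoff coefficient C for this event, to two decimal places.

ΣQ_DR = 241.0 m³/s; V = ΣQ_DR·Δt = 2.169 × 10^5 m³.
Runoff depth d = V / A = 52.65 mm.
C = d / P = 52.65 / 80.3 = 0.66.

C ≈ 0.66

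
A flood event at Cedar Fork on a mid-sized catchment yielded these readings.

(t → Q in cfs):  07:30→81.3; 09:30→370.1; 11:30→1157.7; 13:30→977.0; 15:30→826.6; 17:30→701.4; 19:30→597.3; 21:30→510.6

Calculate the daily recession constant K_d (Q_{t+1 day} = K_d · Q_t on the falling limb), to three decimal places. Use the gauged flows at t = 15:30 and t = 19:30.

Between t = 15:30 and t = 19:30 the flow falls from 826.6 to 597.3 cfs over 2×2 h = 4 h.
Per-interval ratio K = (597.3/826.6)^(1/2) = 0.8501; K_d = K^(24/2) = 0.142.

K_d ≈ 0.142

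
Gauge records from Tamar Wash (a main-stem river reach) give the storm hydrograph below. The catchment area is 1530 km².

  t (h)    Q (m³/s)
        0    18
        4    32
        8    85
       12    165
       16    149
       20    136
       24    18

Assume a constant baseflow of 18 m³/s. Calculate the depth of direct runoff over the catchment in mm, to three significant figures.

Direct runoff: 0.0, 14.0, 67.0, 147.0, 131.0, 118.0, 0.0 m³/s; ΣQ_DR = 477.0 m³/s.
V = ΣQ_DR · Δt = 477.0 × 14400 s = 6.869 × 10^6 m³.
Over A = 1530 km², depth = V / A = 4.49 mm.

d ≈ 4.49 mm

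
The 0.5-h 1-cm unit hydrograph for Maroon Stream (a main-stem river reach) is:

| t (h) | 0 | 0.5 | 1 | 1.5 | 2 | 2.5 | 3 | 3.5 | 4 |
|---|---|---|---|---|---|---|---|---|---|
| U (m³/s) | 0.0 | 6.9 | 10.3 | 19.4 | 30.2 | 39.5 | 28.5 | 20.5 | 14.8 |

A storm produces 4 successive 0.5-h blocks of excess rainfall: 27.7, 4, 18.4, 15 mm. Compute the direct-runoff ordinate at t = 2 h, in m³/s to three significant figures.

Q ≈ 121 m³/s

By discrete convolution, Q_j = Σ (P_i / 10 mm) · U_{j−i}.
At t = 2 h (j=4): Q = (27.7/10)·30.2 + (4/10)·19.4 + (18.4/10)·10.3 + (15/10)·6.9 = 121 m³/s.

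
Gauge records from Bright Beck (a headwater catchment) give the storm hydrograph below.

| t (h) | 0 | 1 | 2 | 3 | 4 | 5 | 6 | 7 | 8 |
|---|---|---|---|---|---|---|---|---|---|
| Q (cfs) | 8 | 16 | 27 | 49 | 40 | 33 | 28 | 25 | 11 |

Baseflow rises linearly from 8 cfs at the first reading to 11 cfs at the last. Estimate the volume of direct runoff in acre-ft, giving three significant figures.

V ≈ 12.5 acre-ft

Direct-runoff ordinates (Q − Q_b): 0.00, 7.62, 18.25, 39.88, 30.50, 23.12, 17.75, 14.38, 0.00 cfs.
ΣQ_DR = 151.5 cfs.
With Δt = 1 h = 3600 s, V = ΣQ_DR · Δt = 151.5 × 3600 = 5.45 × 10^5 ft³ = 12.5 acre-ft.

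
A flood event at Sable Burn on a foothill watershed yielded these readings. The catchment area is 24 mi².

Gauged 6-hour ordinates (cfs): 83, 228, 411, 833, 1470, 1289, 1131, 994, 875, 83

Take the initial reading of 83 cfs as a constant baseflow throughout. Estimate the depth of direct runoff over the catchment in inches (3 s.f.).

Direct runoff: 0.0, 145.0, 328.0, 750.0, 1387.0, 1206.0, 1048.0, 911.0, 792.0, 0.0 cfs; ΣQ_DR = 6567 cfs.
V = ΣQ_DR · Δt = 6567 × 21600 s = 1.418 × 10^8 ft³.
Over A = 24 mi², depth = V / A = 2.54 in.

d ≈ 2.54 in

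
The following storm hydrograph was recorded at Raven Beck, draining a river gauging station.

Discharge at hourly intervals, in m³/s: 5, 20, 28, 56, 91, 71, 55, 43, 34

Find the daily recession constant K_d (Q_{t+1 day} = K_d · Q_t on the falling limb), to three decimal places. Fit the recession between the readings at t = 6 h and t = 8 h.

K_d ≈ 0.003

Between t = 6 h and t = 8 h the flow falls from 55 to 34 m³/s over 2×1 h = 2 h.
Per-interval ratio K = (34/55)^(1/2) = 0.7862; K_d = K^(24/1) = 0.003.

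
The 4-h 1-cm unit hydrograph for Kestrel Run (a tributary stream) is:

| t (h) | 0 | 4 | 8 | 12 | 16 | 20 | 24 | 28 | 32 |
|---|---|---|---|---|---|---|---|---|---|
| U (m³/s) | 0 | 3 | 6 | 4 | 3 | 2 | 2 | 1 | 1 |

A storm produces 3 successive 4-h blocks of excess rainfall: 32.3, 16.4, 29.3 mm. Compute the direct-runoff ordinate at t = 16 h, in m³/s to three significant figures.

By discrete convolution, Q_j = Σ (P_i / 10 mm) · U_{j−i}.
At t = 16 h (j=4): Q = (32.3/10)·3 + (16.4/10)·4 + (29.3/10)·6 = 33.8 m³/s.

Q ≈ 33.8 m³/s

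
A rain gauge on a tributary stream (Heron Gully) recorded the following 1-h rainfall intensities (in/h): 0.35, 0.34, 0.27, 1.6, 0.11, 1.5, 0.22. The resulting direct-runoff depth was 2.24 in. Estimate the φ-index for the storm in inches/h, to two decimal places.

φ ≈ 0.43 in/h

Only the 2 blocks with intensity above φ contribute runoff: 1.6, 1.5 in/h.
Σ(I−φ)·Δt = d  ⇒  (1.6+1.5 − 2φ)·1 = 2.24
φ = (3.100 − 2.24/1) / 2 = 0.43 in/h.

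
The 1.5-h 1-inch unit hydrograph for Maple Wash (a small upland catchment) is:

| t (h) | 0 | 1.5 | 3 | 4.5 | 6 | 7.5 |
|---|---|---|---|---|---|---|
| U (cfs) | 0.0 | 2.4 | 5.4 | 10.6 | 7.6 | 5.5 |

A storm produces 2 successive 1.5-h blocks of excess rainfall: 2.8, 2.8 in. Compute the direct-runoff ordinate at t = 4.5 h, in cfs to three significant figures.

Q ≈ 44.8 cfs

By discrete convolution, Q_j = Σ (P_i / 1 in) · U_{j−i}.
At t = 4.5 h (j=3): Q = (2.8/1)·10.6 + (2.8/1)·5.4 = 44.8 cfs.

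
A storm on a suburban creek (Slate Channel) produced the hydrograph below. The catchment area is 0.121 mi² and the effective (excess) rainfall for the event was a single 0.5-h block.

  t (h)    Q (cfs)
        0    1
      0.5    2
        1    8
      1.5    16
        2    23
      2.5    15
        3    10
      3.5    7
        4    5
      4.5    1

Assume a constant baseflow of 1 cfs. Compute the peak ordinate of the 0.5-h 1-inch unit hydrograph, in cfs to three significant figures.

Direct runoff: 0.0, 1.0, 7.0, 15.0, 22.0, 14.0, 9.0, 6.0, 4.0, 0.0 cfs; ΣQ_DR = 78.00 cfs, peak = 22.0 cfs.
Runoff depth d = ΣQ_DR·Δt / A = 78.00 × 1800 / (0.121 mi²) = 0.4995 in.
The 1-inch UH is the DRH scaled by (1 in)/d, so U_p = 22.0 × 1/0.4995 = 44.0 cfs.

U_p ≈ 44.0 cfs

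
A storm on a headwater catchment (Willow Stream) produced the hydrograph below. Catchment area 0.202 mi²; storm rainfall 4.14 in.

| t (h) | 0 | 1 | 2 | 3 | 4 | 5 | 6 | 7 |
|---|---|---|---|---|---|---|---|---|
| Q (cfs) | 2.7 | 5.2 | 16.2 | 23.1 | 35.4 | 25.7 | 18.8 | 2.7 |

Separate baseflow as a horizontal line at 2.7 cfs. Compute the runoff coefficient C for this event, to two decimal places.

C ≈ 0.20

ΣQ_DR = 108.2 cfs; V = ΣQ_DR·Δt = 3.895 × 10^5 ft³.
Runoff depth d = V / A = 0.8300 in.
C = d / P = 0.8300 / 4.14 = 0.20.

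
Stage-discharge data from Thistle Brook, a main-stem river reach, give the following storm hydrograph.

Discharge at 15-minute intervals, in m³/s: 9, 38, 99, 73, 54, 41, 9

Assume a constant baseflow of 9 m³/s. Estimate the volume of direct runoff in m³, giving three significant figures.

Direct-runoff ordinates (Q − Q_b): 0.0, 29.0, 90.0, 64.0, 45.0, 32.0, 0.0 m³/s.
ΣQ_DR = 260.0 m³/s.
With Δt = 0.25 h = 900 s, V = ΣQ_DR · Δt = 260.0 × 900 = 2.34 × 10^5 m³.

V ≈ 2.34 × 10^5 m³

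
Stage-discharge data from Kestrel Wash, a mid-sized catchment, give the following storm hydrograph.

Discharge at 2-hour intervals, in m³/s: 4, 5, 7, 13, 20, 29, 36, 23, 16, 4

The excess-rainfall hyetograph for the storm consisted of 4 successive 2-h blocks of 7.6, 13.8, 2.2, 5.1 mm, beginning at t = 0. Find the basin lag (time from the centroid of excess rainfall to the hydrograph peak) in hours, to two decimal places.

Centroid of excess rainfall: t_c = Σ P_i·t̄_i / ΣP_i = 3.3345 h (block centres at 1, 3, 5, 7 h).
Hydrograph peak occurs at t = 12 h, so basin lag t_L = 12 − 3.3345 = 8.67 h.

t_L ≈ 8.67 h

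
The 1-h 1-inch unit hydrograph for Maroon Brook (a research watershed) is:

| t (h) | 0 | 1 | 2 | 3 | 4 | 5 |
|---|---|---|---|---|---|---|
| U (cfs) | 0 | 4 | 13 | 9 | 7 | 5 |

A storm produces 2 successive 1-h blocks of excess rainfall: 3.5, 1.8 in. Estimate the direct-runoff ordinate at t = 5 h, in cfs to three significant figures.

By discrete convolution, Q_j = Σ (P_i / 1 in) · U_{j−i}.
At t = 5 h (j=5): Q = (3.5/1)·5 + (1.8/1)·7 = 30.1 cfs.

Q ≈ 30.1 cfs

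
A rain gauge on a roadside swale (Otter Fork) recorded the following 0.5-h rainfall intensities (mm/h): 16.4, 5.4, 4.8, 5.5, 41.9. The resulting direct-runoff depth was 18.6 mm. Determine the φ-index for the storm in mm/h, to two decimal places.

φ ≈ 10.55 mm/h

Only the 2 blocks with intensity above φ contribute runoff: 16.4, 41.9 mm/h.
Σ(I−φ)·Δt = d  ⇒  (16.4+41.9 − 2φ)·0.5 = 18.6
φ = (58.30 − 18.6/0.5) / 2 = 10.55 mm/h.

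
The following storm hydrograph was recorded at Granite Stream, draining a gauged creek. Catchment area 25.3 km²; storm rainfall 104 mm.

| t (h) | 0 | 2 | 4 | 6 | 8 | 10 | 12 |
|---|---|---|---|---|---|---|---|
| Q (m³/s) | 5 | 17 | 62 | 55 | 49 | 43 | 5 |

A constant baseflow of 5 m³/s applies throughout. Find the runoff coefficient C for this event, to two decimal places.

ΣQ_DR = 201.0 m³/s; V = ΣQ_DR·Δt = 1.447 × 10^6 m³.
Runoff depth d = V / A = 57.20 mm.
C = d / P = 57.20 / 104 = 0.55.

C ≈ 0.55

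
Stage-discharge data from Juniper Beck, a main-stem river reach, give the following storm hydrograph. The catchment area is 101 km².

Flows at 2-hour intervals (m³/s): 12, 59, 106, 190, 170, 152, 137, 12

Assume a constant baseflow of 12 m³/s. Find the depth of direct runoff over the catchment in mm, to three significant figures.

d ≈ 52.9 mm

Direct runoff: 0.0, 47.0, 94.0, 178.0, 158.0, 140.0, 125.0, 0.0 m³/s; ΣQ_DR = 742.0 m³/s.
V = ΣQ_DR · Δt = 742.0 × 7200 s = 5.342 × 10^6 m³.
Over A = 101 km², depth = V / A = 52.9 mm.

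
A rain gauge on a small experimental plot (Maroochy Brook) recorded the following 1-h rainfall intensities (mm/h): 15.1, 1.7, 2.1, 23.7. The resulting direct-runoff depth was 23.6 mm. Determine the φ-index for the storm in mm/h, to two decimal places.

Only the 2 blocks with intensity above φ contribute runoff: 15.1, 23.7 mm/h.
Σ(I−φ)·Δt = d  ⇒  (15.1+23.7 − 2φ)·1 = 23.6
φ = (38.80 − 23.6/1) / 2 = 7.60 mm/h.

φ ≈ 7.60 mm/h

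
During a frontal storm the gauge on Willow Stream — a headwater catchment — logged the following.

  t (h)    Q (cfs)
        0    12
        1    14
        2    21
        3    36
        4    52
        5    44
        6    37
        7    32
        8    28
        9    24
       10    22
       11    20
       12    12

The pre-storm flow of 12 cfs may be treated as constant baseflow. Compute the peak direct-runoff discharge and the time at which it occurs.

Subtracting baseflow gives direct-runoff ordinates: 0.0, 2.0, 9.0, 24.0, 40.0, 32.0, 25.0, 20.0, 16.0, 12.0, 10.0, 8.0, 0.0 cfs.
The maximum is 40.0 cfs, occurring at the reading for t = 4 h.

Q_p = 40.0 cfs at t = 4 h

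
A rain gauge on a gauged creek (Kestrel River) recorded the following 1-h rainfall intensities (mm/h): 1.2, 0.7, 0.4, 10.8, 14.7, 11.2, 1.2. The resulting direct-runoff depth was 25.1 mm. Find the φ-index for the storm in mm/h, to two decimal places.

Only the 3 blocks with intensity above φ contribute runoff: 10.8, 14.7, 11.2 mm/h.
Σ(I−φ)·Δt = d  ⇒  (10.8+14.7+11.2 − 3φ)·1 = 25.1
φ = (36.70 − 25.1/1) / 3 = 3.87 mm/h.

φ ≈ 3.87 mm/h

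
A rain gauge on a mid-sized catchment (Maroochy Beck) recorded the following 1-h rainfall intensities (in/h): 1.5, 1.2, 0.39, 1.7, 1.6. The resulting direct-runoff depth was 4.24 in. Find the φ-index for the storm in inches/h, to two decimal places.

Only the 4 blocks with intensity above φ contribute runoff: 1.5, 1.2, 1.7, 1.6 in/h.
Σ(I−φ)·Δt = d  ⇒  (1.5+1.2+1.7+1.6 − 4φ)·1 = 4.24
φ = (6.000 − 4.24/1) / 4 = 0.44 in/h.

φ ≈ 0.44 in/h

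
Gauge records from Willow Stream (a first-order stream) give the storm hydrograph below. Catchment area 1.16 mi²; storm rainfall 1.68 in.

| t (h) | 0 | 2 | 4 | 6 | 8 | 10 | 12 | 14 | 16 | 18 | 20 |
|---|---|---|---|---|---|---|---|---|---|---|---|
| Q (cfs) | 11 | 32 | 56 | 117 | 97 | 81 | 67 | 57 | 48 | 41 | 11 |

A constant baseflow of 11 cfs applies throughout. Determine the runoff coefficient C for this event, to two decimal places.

C ≈ 0.79

ΣQ_DR = 497.0 cfs; V = ΣQ_DR·Δt = 3.578 × 10^6 ft³.
Runoff depth d = V / A = 1.328 in.
C = d / P = 1.328 / 1.68 = 0.79.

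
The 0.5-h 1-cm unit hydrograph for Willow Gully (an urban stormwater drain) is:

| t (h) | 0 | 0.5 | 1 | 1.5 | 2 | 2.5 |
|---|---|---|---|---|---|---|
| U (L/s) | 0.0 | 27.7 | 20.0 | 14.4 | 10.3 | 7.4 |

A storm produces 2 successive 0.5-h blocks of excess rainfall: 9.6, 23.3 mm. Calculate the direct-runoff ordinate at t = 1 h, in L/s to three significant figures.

By discrete convolution, Q_j = Σ (P_i / 10 mm) · U_{j−i}.
At t = 1 h (j=2): Q = (9.6/10)·20.0 + (23.3/10)·27.7 = 83.7 L/s.

Q ≈ 83.7 L/s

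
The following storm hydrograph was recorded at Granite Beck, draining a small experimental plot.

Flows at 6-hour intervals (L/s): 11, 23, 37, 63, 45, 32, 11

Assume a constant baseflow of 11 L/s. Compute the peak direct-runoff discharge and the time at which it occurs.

Q_p = 52.0 L/s at t = 18 h

Subtracting baseflow gives direct-runoff ordinates: 0.0, 12.0, 26.0, 52.0, 34.0, 21.0, 0.0 L/s.
The maximum is 52.0 L/s, occurring at the reading for t = 18 h.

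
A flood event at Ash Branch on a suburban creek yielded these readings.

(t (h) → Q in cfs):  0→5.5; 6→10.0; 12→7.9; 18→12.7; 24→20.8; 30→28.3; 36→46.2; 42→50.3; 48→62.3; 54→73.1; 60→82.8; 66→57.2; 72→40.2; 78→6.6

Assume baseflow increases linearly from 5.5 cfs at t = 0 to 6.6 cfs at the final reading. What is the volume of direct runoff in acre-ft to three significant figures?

V ≈ 208 acre-ft

Direct-runoff ordinates (Q − Q_b): 0.00, 4.42, 2.23, 6.95, 14.96, 22.38, 40.19, 44.21, 56.12, 66.84, 76.45, 50.77, 33.68, 0.00 cfs.
ΣQ_DR = 419.2 cfs.
With Δt = 6 h = 21600 s, V = ΣQ_DR · Δt = 419.2 × 21600 = 9.05 × 10^6 ft³ = 208 acre-ft.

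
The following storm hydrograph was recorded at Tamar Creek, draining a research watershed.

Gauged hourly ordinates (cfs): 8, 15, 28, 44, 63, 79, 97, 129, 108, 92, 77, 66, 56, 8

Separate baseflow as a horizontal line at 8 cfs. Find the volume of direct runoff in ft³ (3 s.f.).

V ≈ 2.73 × 10^6 ft³

Direct-runoff ordinates (Q − Q_b): 0.0, 7.0, 20.0, 36.0, 55.0, 71.0, 89.0, 121.0, 100.0, 84.0, 69.0, 58.0, 48.0, 0.0 cfs.
ΣQ_DR = 758.0 cfs.
With Δt = 1 h = 3600 s, V = ΣQ_DR · Δt = 758.0 × 3600 = 2.73 × 10^6 ft³.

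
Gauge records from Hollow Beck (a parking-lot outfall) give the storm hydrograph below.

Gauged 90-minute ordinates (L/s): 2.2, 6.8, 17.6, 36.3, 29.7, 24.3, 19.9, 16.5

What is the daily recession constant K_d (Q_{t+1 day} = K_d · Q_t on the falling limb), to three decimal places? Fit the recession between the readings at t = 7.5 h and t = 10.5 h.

K_d ≈ 0.045

Between t = 7.5 h and t = 10.5 h the flow falls from 24.3 to 16.5 L/s over 2×1.5 h = 3 h.
Per-interval ratio K = (16.5/24.3)^(1/2) = 0.8240; K_d = K^(24/1.5) = 0.045.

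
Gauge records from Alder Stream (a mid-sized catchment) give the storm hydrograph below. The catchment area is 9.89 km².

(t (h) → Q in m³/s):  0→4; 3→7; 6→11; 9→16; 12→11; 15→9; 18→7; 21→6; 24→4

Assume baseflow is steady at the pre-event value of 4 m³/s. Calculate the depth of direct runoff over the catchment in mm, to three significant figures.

Direct runoff: 0.0, 3.0, 7.0, 12.0, 7.0, 5.0, 3.0, 2.0, 0.0 m³/s; ΣQ_DR = 39.00 m³/s.
V = ΣQ_DR · Δt = 39.00 × 10800 s = 4.212 × 10^5 m³.
Over A = 9.89 km², depth = V / A = 42.6 mm.

d ≈ 42.6 mm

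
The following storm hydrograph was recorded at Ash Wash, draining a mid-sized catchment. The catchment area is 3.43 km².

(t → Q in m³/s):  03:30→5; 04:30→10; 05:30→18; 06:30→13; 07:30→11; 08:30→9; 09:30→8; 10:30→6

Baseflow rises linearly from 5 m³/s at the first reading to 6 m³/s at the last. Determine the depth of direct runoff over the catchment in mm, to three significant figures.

d ≈ 37.8 mm

Direct runoff: 0.00, 4.86, 12.71, 7.57, 5.43, 3.29, 2.14, 0.00 m³/s; ΣQ_DR = 36.00 m³/s.
V = ΣQ_DR · Δt = 36.00 × 3600 s = 1.296 × 10^5 m³.
Over A = 3.43 km², depth = V / A = 37.8 mm.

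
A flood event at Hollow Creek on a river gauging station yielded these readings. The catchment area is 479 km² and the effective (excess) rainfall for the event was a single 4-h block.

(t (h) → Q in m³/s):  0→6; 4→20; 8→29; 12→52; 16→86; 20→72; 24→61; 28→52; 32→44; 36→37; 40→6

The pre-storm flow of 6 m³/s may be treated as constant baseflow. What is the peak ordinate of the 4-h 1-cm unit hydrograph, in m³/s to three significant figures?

Direct runoff: 0.0, 14.0, 23.0, 46.0, 80.0, 66.0, 55.0, 46.0, 38.0, 31.0, 0.0 m³/s; ΣQ_DR = 399.0 m³/s, peak = 80.0 m³/s.
Runoff depth d = ΣQ_DR·Δt / A = 399.0 × 14400 / (479 km²) = 11.99 mm.
The 1-cm UH is the DRH scaled by (10 mm)/d, so U_p = 80.0 × 10/11.99 = 66.7 m³/s.

U_p ≈ 66.7 m³/s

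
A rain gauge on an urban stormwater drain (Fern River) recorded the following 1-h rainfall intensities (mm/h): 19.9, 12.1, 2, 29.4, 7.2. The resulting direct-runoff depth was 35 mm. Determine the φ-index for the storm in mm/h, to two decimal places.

φ ≈ 8.80 mm/h

Only the 3 blocks with intensity above φ contribute runoff: 19.9, 12.1, 29.4 mm/h.
Σ(I−φ)·Δt = d  ⇒  (19.9+12.1+29.4 − 3φ)·1 = 35
φ = (61.40 − 35/1) / 3 = 8.80 mm/h.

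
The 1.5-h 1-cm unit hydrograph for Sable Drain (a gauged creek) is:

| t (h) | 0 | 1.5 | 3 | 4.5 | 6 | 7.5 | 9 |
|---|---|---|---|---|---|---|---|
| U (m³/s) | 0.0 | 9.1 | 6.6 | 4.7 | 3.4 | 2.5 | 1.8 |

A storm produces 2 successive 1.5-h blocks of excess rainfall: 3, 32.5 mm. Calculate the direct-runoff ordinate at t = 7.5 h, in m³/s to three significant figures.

Q ≈ 11.8 m³/s

By discrete convolution, Q_j = Σ (P_i / 10 mm) · U_{j−i}.
At t = 7.5 h (j=5): Q = (3/10)·2.5 + (32.5/10)·3.4 = 11.8 m³/s.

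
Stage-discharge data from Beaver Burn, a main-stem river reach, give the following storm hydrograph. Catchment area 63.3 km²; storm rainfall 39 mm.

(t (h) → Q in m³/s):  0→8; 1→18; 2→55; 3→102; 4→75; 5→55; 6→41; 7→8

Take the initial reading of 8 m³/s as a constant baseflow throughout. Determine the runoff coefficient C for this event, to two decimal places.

C ≈ 0.43

ΣQ_DR = 298.0 m³/s; V = ΣQ_DR·Δt = 1.073 × 10^6 m³.
Runoff depth d = V / A = 16.95 mm.
C = d / P = 16.95 / 39 = 0.43.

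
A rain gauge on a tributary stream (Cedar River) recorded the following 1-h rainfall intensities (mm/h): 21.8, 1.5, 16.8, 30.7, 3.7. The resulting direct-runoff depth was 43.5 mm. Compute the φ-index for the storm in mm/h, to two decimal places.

φ ≈ 8.60 mm/h

Only the 3 blocks with intensity above φ contribute runoff: 21.8, 16.8, 30.7 mm/h.
Σ(I−φ)·Δt = d  ⇒  (21.8+16.8+30.7 − 3φ)·1 = 43.5
φ = (69.30 − 43.5/1) / 3 = 8.60 mm/h.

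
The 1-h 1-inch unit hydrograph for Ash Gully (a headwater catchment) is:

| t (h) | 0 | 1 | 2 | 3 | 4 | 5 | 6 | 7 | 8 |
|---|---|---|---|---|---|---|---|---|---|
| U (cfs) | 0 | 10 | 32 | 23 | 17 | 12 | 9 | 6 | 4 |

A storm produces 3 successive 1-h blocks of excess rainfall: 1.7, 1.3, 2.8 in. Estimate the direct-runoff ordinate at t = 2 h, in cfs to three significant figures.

By discrete convolution, Q_j = Σ (P_i / 1 in) · U_{j−i}.
At t = 2 h (j=2): Q = (1.7/1)·32 + (1.3/1)·10 + (2.8/1)·0 = 67.4 cfs.

Q ≈ 67.4 cfs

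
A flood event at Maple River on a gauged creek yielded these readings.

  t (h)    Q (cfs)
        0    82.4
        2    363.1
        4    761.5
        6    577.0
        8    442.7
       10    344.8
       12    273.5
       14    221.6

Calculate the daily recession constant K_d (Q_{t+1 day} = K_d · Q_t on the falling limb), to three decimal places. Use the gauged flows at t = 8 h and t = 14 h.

K_d ≈ 0.063

Between t = 8 h and t = 14 h the flow falls from 442.7 to 221.6 cfs over 3×2 h = 6 h.
Per-interval ratio K = (221.6/442.7)^(1/3) = 0.7940; K_d = K^(24/2) = 0.063.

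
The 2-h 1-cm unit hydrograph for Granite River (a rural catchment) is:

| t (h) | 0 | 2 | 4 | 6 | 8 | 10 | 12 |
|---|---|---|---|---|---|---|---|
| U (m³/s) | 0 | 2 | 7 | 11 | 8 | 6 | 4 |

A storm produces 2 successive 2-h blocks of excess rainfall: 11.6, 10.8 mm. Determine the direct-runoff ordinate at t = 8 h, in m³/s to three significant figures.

By discrete convolution, Q_j = Σ (P_i / 10 mm) · U_{j−i}.
At t = 8 h (j=4): Q = (11.6/10)·8 + (10.8/10)·11 = 21.2 m³/s.

Q ≈ 21.2 m³/s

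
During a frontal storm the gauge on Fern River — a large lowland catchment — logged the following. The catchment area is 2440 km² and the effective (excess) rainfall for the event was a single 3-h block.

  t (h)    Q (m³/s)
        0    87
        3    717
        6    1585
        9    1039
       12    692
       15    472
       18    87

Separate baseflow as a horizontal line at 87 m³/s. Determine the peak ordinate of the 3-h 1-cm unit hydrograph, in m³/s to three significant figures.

U_p ≈ 832 m³/s

Direct runoff: 0.0, 630.0, 1498.0, 952.0, 605.0, 385.0, 0.0 m³/s; ΣQ_DR = 4070 m³/s, peak = 1498.0 m³/s.
Runoff depth d = ΣQ_DR·Δt / A = 4070 × 10800 / (2440 km²) = 18.01 mm.
The 1-cm UH is the DRH scaled by (10 mm)/d, so U_p = 1498.0 × 10/18.01 = 832 m³/s.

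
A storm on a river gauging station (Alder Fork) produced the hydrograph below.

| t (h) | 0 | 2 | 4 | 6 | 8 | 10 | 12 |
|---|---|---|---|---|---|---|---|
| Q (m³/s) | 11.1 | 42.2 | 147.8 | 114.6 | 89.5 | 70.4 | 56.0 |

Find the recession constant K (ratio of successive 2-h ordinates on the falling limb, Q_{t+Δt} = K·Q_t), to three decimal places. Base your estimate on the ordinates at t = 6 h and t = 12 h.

Using the recession-limb readings at t = 6 h and t = 12 h: Q falls from 114.6 to 56.0 m³/s over 3 intervals.
K = (Q₂/Q₁)^(1/3) = (56.0/114.6)^(1/3) = 0.788.

K ≈ 0.788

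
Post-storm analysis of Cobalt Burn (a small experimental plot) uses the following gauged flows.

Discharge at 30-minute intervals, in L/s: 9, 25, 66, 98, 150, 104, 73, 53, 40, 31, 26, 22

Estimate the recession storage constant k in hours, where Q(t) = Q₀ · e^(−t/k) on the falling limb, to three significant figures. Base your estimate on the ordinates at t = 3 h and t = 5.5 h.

k ≈ 2.08 h

On the falling limb, Q drops from 73 to 22 L/s between t = 3 h and t = 5.5 h (Δt = 2.5 h).
k = −Δt / ln(Q₂/Q₁) = −2.5 / ln(22/73) = 2.08 h.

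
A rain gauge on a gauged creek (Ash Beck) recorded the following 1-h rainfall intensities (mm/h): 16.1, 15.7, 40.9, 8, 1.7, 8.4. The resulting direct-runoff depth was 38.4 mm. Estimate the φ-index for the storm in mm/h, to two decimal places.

Only the 3 blocks with intensity above φ contribute runoff: 16.1, 15.7, 40.9 mm/h.
Σ(I−φ)·Δt = d  ⇒  (16.1+15.7+40.9 − 3φ)·1 = 38.4
φ = (72.70 − 38.4/1) / 3 = 11.43 mm/h.

φ ≈ 11.43 mm/h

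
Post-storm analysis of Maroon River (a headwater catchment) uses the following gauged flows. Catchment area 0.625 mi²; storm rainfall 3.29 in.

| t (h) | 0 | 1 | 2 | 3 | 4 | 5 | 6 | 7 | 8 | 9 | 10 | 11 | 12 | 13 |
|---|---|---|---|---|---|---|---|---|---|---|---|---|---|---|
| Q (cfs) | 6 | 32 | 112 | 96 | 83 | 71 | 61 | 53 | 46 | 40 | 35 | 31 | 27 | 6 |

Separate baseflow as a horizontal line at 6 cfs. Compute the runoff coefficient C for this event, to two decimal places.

ΣQ_DR = 615.0 cfs; V = ΣQ_DR·Δt = 2.214 × 10^6 ft³.
Runoff depth d = V / A = 1.525 in.
C = d / P = 1.525 / 3.29 = 0.46.

C ≈ 0.46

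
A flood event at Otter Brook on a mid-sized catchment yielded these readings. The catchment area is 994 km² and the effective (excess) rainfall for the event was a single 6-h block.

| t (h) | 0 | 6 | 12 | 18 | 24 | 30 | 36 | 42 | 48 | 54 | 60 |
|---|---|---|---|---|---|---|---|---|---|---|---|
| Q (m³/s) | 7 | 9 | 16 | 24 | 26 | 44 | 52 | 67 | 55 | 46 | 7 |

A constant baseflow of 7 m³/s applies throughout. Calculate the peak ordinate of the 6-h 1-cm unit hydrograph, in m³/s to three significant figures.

U_p ≈ 100 m³/s

Direct runoff: 0.0, 2.0, 9.0, 17.0, 19.0, 37.0, 45.0, 60.0, 48.0, 39.0, 0.0 m³/s; ΣQ_DR = 276.0 m³/s, peak = 60.0 m³/s.
Runoff depth d = ΣQ_DR·Δt / A = 276.0 × 21600 / (994 km²) = 5.998 mm.
The 1-cm UH is the DRH scaled by (10 mm)/d, so U_p = 60.0 × 10/5.998 = 100 m³/s.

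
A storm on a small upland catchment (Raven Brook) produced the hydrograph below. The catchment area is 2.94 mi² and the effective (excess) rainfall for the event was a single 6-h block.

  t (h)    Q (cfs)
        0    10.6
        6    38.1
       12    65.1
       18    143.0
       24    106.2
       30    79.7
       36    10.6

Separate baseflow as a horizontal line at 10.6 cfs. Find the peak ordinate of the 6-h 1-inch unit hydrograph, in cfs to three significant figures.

U_p ≈ 110 cfs

Direct runoff: 0.0, 27.5, 54.5, 132.4, 95.6, 69.1, 0.0 cfs; ΣQ_DR = 379.1 cfs, peak = 132.4 cfs.
Runoff depth d = ΣQ_DR·Δt / A = 379.1 × 21600 / (2.94 mi²) = 1.199 in.
The 1-inch UH is the DRH scaled by (1 in)/d, so U_p = 132.4 × 1/1.199 = 110 cfs.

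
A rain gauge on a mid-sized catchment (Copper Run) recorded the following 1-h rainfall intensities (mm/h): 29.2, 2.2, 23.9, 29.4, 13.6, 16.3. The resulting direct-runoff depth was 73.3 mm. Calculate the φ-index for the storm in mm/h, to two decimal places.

φ ≈ 7.82 mm/h

Only the 5 blocks with intensity above φ contribute runoff: 29.2, 23.9, 29.4, 13.6, 16.3 mm/h.
Σ(I−φ)·Δt = d  ⇒  (29.2+23.9+29.4+13.6+16.3 − 5φ)·1 = 73.3
φ = (112.4 − 73.3/1) / 5 = 7.82 mm/h.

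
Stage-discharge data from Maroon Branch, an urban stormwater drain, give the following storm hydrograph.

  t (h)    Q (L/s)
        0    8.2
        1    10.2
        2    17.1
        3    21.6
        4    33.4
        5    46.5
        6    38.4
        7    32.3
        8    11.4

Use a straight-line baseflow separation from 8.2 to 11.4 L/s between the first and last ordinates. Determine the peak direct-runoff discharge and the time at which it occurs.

Subtracting baseflow gives direct-runoff ordinates: 0.00, 1.60, 8.10, 12.20, 23.60, 36.30, 27.80, 21.30, 0.00 L/s.
The maximum is 36.30 L/s, occurring at the reading for t = 5 h.

Q_p = 36.30 L/s at t = 5 h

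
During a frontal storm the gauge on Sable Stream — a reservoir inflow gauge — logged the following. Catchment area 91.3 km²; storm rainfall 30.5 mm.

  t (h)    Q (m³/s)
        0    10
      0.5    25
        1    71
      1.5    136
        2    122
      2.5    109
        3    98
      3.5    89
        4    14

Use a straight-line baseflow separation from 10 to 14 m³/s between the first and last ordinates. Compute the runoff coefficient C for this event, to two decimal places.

ΣQ_DR = 566.0 m³/s; V = ΣQ_DR·Δt = 1.019 × 10^6 m³.
Runoff depth d = V / A = 11.16 mm.
C = d / P = 11.16 / 30.5 = 0.37.

C ≈ 0.37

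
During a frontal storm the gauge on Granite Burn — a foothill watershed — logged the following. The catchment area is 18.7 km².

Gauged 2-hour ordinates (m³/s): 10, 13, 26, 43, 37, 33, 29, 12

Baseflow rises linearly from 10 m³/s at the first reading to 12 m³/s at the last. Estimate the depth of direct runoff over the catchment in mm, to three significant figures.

d ≈ 44.3 mm

Direct runoff: 0.00, 2.71, 15.43, 32.14, 25.86, 21.57, 17.29, 0.00 m³/s; ΣQ_DR = 115.0 m³/s.
V = ΣQ_DR · Δt = 115.0 × 7200 s = 8.280 × 10^5 m³.
Over A = 18.7 km², depth = V / A = 44.3 mm.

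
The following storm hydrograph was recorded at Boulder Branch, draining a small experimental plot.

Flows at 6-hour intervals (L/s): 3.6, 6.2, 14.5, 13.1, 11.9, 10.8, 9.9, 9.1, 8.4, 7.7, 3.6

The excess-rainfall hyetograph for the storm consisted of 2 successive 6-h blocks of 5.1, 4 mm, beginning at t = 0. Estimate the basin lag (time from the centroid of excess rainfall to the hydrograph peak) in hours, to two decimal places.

t_L ≈ 6.36 h

Centroid of excess rainfall: t_c = Σ P_i·t̄_i / ΣP_i = 5.6374 h (block centres at 3, 9 h).
Hydrograph peak occurs at t = 12 h, so basin lag t_L = 12 − 5.6374 = 6.36 h.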